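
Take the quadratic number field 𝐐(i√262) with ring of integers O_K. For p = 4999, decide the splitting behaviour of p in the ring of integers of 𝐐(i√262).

splits completely

-262 mod 4 = 2, hence disc K = 4·(-262) = -1048 and O_K = ℤ[√-262].
4999 ∤ -1048, so 4999 is unramified.
(-262/4999) = 4737^2499 mod 4999 = 1, giving Legendre symbol 1.
Legendre symbol 1 ⇒ 4999 is split.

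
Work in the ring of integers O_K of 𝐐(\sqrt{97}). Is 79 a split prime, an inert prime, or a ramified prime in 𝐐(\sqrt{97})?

splits completely

97 mod 4 = 1, hence disc K = 97 and O_K = ℤ[(1+√97)/2].
79 ∤ 97, so 79 is unramified.
Legendre symbol by Euler's criterion: (97/79) ≡ 97^39 ≡ 1 (mod 79), i.e. (97/79) = 1.
Legendre symbol 1 ⇒ 79 is split.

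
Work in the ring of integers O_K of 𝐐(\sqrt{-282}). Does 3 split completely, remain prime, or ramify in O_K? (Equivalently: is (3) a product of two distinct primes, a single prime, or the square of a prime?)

d = -282 ≡ 2 (mod 4), so O_K = ℤ[√-282] and disc(K) = 4d = -1128.
3 divides disc(K) = -1128, so 3 ramifies.

3 is ramified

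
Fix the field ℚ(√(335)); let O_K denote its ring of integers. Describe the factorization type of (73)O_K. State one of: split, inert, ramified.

p is inert

Since 335 ≢ 1 mod 4, the ring of integers is ℤ[√335] with discriminant 4·335 = 1340.
disc(K) = 1340 is not divisible by 73; 73 is unramified.
Euler's criterion: 335^36 mod 73 = 72. Thus (335|73) = -1.
d is a non-residue mod p, hence 73 remains inert in O_K.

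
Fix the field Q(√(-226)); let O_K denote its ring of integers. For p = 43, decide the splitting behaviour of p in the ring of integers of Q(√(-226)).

43 remains inert

Since -226 ≢ 1 mod 4, the ring of integers is ℤ[√-226] with discriminant 4·(-226) = -904.
Since gcd(43, -904) = 1 the prime 43 does not ramify.
Euler's criterion: (-226)^21 mod 43 = 42. Thus (-226|43) = -1.
(-226/43) = -1, so 43 is inert.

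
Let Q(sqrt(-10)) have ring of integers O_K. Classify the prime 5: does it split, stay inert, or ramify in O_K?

ramified

d = -10 ≡ 2 (mod 4), so O_K = ℤ[√-10] and disc(K) = 4d = -40.
disc(K) = -40 = 5·(-8), so p = 5 is ramified.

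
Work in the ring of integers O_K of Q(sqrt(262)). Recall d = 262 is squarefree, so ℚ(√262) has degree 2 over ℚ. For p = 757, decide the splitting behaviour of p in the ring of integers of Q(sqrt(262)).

757 remains inert

262 mod 4 = 2, hence disc K = 4·262 = 1048 and O_K = ℤ[√262].
disc(K) = 1048 is not divisible by 757; 757 is unramified.
(262/757) = 262^378 mod 757 = 756, giving Legendre symbol -1.
d is a non-residue mod p, hence 757 remains inert in O_K.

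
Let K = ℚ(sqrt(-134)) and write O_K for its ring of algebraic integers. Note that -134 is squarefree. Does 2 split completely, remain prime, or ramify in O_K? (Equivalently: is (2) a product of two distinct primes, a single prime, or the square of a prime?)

ramified — (2) = 𝔭²

-134 mod 4 = 2, hence disc K = 4·(-134) = -536 and O_K = ℤ[√-134].
Ramification test: 2 | -536. The prime 2 ramifies in K.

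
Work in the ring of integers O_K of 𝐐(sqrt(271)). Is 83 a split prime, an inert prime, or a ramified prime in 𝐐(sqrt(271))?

Since 271 ≢ 1 mod 4, the ring of integers is ℤ[√271] with discriminant 4·271 = 1084.
83 ∤ 1084, so 83 is unramified.
Compute (271/83) via Euler: 22^((83-1)/2) mod 83 = 82, so (271/83) = -1.
d is a non-residue mod p, hence 83 remains inert in O_K.

inert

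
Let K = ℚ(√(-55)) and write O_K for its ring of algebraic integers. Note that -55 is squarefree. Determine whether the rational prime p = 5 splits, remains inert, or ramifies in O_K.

Since -55 ≡ 1 mod 4, the ring of integers is ℤ[(1+√-55)/2] with discriminant -55.
Ramification test: 5 | -55. The prime 5 ramifies in K.

ramifies in O_K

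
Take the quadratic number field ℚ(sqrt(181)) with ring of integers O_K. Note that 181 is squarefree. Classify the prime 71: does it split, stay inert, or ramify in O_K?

181 mod 4 = 1, hence disc K = 181 and O_K = ℤ[(1+√181)/2].
disc(K) = 181 is not divisible by 71; 71 is unramified.
(181/71) = 39^35 mod 71 = 70, giving Legendre symbol -1.
d is a non-residue mod p, hence 71 remains inert in O_K.

inert — (71) stays prime in O_K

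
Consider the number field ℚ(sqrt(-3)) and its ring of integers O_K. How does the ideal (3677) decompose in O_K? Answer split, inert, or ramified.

inert

-3 mod 4 = 1, hence disc K = -3 and O_K = ℤ[(1+√-3)/2].
disc(K) = -3 is not divisible by 3677; 3677 is unramified.
(-3/3677) = 3674^1838 mod 3677 = 3676, giving Legendre symbol -1.
d is a non-residue mod p, hence 3677 remains inert in O_K.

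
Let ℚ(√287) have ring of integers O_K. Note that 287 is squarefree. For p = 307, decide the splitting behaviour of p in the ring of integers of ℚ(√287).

split — (307) = 𝔭₁𝔭₂ with 𝔭₁ ≠ 𝔭₂

Since 287 ≢ 1 mod 4, the ring of integers is ℤ[√287] with discriminant 4·287 = 1148.
307 ∤ 1148, so 307 is unramified.
(287/307) = 287^153 mod 307 = 1, giving Legendre symbol 1.
d is a quadratic residue mod p, hence 307 splits in O_K.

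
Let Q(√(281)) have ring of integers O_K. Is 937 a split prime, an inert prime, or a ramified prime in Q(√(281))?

inert

281 mod 4 = 1, hence disc K = 281 and O_K = ℤ[(1+√281)/2].
937 ∤ 281, so 937 is unramified.
Legendre symbol by Euler's criterion: (281/937) ≡ 281^468 ≡ 936 (mod 937), i.e. (281/937) = -1.
(281/937) = -1, so 937 is inert.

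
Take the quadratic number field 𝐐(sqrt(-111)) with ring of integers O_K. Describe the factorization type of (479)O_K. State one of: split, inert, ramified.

d = -111 ≡ 1 (mod 4), so O_K = ℤ[(1+√-111)/2] and disc(K) = d = -111.
Since gcd(479, -111) = 1 the prime 479 does not ramify.
Legendre symbol by Euler's criterion: (-111/479) ≡ (-111)^239 ≡ 1 (mod 479), i.e. (-111/479) = 1.
Legendre symbol 1 ⇒ 479 is split.

split — (479) = 𝔭₁𝔭₂ with 𝔭₁ ≠ 𝔭₂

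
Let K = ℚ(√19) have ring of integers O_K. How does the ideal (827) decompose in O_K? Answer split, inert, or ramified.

19 mod 4 = 3, hence disc K = 4·19 = 76 and O_K = ℤ[√19].
disc(K) = 76 is not divisible by 827; 827 is unramified.
Euler's criterion: 19^413 mod 827 = 1. Thus (19|827) = 1.
(19/827) = 1, so 827 splits.

827 splits in O_K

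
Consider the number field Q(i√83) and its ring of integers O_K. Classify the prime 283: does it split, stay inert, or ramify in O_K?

inert — (283) stays prime in O_K

-83 mod 4 = 1, hence disc K = -83 and O_K = ℤ[(1+√-83)/2].
Since gcd(283, -83) = 1 the prime 283 does not ramify.
(-83/283) = 200^141 mod 283 = 282, giving Legendre symbol -1.
d is a non-residue mod p, hence 283 remains inert in O_K.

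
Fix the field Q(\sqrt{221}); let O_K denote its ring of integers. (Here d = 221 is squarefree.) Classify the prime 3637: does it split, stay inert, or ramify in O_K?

d = 221 ≡ 1 (mod 4), so O_K = ℤ[(1+√221)/2] and disc(K) = d = 221.
disc(K) = 221 is not divisible by 3637; 3637 is unramified.
Compute (221/3637) via Euler: 221^((3637-1)/2) mod 3637 = 1, so (221/3637) = 1.
(221/3637) = 1, so 3637 splits.

p splits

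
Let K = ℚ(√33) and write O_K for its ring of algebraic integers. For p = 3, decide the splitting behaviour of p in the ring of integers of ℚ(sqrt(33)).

3 is ramified

d = 33 ≡ 1 (mod 4), so O_K = ℤ[(1+√33)/2] and disc(K) = d = 33.
3 divides disc(K) = 33, so 3 ramifies.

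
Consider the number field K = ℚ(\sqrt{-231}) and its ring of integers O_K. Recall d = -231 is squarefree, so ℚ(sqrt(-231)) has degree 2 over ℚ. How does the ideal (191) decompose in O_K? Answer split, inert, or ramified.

inert

Since -231 ≡ 1 mod 4, the ring of integers is ℤ[(1+√-231)/2] with discriminant -231.
Since gcd(191, -231) = 1 the prime 191 does not ramify.
Compute (-231/191) via Euler: 151^((191-1)/2) mod 191 = 190, so (-231/191) = -1.
d is a non-residue mod p, hence 191 remains inert in O_K.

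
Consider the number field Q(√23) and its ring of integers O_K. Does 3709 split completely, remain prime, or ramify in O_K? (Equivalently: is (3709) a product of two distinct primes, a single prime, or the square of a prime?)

d = 23 ≡ 3 (mod 4), so O_K = ℤ[√23] and disc(K) = 4d = 92.
disc(K) = 92 is not divisible by 3709; 3709 is unramified.
(23/3709) = 23^1854 mod 3709 = 1, giving Legendre symbol 1.
d is a quadratic residue mod p, hence 3709 splits in O_K.

3709 splits in O_K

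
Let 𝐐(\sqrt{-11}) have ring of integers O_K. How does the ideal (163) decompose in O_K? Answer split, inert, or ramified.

Since -11 ≡ 1 mod 4, the ring of integers is ℤ[(1+√-11)/2] with discriminant -11.
disc(K) = -11 is not divisible by 163; 163 is unramified.
Euler's criterion: (-11)^81 mod 163 = 1. Thus (-11|163) = 1.
d is a quadratic residue mod p, hence 163 splits in O_K.

splits completely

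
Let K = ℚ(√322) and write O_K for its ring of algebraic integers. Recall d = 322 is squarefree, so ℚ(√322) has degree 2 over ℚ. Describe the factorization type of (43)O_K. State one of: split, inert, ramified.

Since 322 ≢ 1 mod 4, the ring of integers is ℤ[√322] with discriminant 4·322 = 1288.
Since gcd(43, 1288) = 1 the prime 43 does not ramify.
Compute (322/43) via Euler: 21^((43-1)/2) mod 43 = 1, so (322/43) = 1.
Legendre symbol 1 ⇒ 43 is split.

split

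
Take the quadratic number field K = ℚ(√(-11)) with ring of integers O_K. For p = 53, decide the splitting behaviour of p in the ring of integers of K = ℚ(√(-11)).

split — (53) = 𝔭₁𝔭₂ with 𝔭₁ ≠ 𝔭₂

Since -11 ≡ 1 mod 4, the ring of integers is ℤ[(1+√-11)/2] with discriminant -11.
53 ∤ -11, so 53 is unramified.
Euler's criterion: (-11)^26 mod 53 = 1. Thus (-11|53) = 1.
d is a quadratic residue mod p, hence 53 splits in O_K.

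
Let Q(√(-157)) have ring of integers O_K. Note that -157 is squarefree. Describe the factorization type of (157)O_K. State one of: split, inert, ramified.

-157 mod 4 = 3, hence disc K = 4·(-157) = -628 and O_K = ℤ[√-157].
157 divides disc(K) = -628, so 157 ramifies.

ramified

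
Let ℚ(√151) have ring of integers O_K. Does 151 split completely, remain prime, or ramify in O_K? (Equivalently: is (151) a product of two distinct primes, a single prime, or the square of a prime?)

151 mod 4 = 3, hence disc K = 4·151 = 604 and O_K = ℤ[√151].
151 divides disc(K) = 604, so 151 ramifies.

p ramifies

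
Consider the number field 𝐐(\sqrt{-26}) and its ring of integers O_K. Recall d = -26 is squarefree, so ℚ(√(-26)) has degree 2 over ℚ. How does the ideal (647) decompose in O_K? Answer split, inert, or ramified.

remains prime (inert)

Since -26 ≢ 1 mod 4, the ring of integers is ℤ[√-26] with discriminant 4·(-26) = -104.
647 ∤ -104, so 647 is unramified.
Compute (-26/647) via Euler: 621^((647-1)/2) mod 647 = 646, so (-26/647) = -1.
d is a non-residue mod p, hence 647 remains inert in O_K.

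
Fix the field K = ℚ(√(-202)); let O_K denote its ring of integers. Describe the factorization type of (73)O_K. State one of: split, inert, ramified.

remains prime (inert)

d = -202 ≡ 2 (mod 4), so O_K = ℤ[√-202] and disc(K) = 4d = -808.
Since gcd(73, -808) = 1 the prime 73 does not ramify.
Compute (-202/73) via Euler: 17^((73-1)/2) mod 73 = 72, so (-202/73) = -1.
d is a non-residue mod p, hence 73 remains inert in O_K.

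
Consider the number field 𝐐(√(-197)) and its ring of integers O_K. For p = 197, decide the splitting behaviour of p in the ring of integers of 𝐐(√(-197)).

p ramifies

d = -197 ≡ 3 (mod 4), so O_K = ℤ[√-197] and disc(K) = 4d = -788.
Ramification test: 197 | -788. The prime 197 ramifies in K.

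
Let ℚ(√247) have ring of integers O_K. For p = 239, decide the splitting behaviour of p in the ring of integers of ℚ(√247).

splits completely

d = 247 ≡ 3 (mod 4), so O_K = ℤ[√247] and disc(K) = 4d = 988.
239 ∤ 988, so 239 is unramified.
Euler's criterion: 247^119 mod 239 = 1. Thus (247|239) = 1.
Legendre symbol 1 ⇒ 239 is split.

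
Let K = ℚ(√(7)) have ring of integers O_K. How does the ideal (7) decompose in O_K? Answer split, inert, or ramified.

7 mod 4 = 3, hence disc K = 4·7 = 28 and O_K = ℤ[√7].
Ramification test: 7 | 28. The prime 7 ramifies in K.

ramified — (7) = 𝔭²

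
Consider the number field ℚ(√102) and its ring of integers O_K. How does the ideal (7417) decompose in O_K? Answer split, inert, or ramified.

Since 102 ≢ 1 mod 4, the ring of integers is ℤ[√102] with discriminant 4·102 = 408.
7417 ∤ 408, so 7417 is unramified.
Euler's criterion: 102^3708 mod 7417 = 7416. Thus (102|7417) = -1.
Legendre symbol -1 ⇒ 7417 is inert.

p is inert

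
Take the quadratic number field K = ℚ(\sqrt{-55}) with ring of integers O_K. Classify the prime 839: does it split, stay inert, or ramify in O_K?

split

Since -55 ≡ 1 mod 4, the ring of integers is ℤ[(1+√-55)/2] with discriminant -55.
disc(K) = -55 is not divisible by 839; 839 is unramified.
(-55/839) = 784^419 mod 839 = 1, giving Legendre symbol 1.
d is a quadratic residue mod p, hence 839 splits in O_K.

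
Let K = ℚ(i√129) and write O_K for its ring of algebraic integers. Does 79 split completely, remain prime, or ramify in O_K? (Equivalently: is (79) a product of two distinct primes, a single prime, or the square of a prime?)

inert — (79) stays prime in O_K

d = -129 ≡ 3 (mod 4), so O_K = ℤ[√-129] and disc(K) = 4d = -516.
79 ∤ -516, so 79 is unramified.
Legendre symbol by Euler's criterion: (-129/79) ≡ (-129)^39 ≡ 78 (mod 79), i.e. (-129/79) = -1.
Legendre symbol -1 ⇒ 79 is inert.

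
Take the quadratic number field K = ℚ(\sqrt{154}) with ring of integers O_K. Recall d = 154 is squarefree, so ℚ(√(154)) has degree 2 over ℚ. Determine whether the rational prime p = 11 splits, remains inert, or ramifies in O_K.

d = 154 ≡ 2 (mod 4), so O_K = ℤ[√154] and disc(K) = 4d = 616.
11 divides disc(K) = 616, so 11 ramifies.

p ramifies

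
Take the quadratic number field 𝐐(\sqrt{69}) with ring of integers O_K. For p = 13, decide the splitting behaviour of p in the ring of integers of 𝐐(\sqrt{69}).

split — (13) = 𝔭₁𝔭₂ with 𝔭₁ ≠ 𝔭₂

69 mod 4 = 1, hence disc K = 69 and O_K = ℤ[(1+√69)/2].
13 ∤ 69, so 13 is unramified.
Legendre symbol by Euler's criterion: (69/13) ≡ 69^6 ≡ 1 (mod 13), i.e. (69/13) = 1.
d is a quadratic residue mod p, hence 13 splits in O_K.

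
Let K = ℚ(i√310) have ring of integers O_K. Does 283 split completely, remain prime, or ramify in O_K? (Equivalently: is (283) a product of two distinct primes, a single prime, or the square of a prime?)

d = -310 ≡ 2 (mod 4), so O_K = ℤ[√-310] and disc(K) = 4d = -1240.
283 ∤ -1240, so 283 is unramified.
Euler's criterion: (-310)^141 mod 283 = 1. Thus (-310|283) = 1.
(-310/283) = 1, so 283 splits.

split — (283) = 𝔭₁𝔭₂ with 𝔭₁ ≠ 𝔭₂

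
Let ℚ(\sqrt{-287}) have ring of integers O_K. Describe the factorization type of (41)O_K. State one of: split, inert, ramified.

41 is ramified

-287 mod 4 = 1, hence disc K = -287 and O_K = ℤ[(1+√-287)/2].
41 divides disc(K) = -287, so 41 ramifies.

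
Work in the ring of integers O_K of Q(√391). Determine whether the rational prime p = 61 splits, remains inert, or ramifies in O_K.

Since 391 ≢ 1 mod 4, the ring of integers is ℤ[√391] with discriminant 4·391 = 1564.
disc(K) = 1564 is not divisible by 61; 61 is unramified.
Euler's criterion: 391^30 mod 61 = 1. Thus (391|61) = 1.
Legendre symbol 1 ⇒ 61 is split.

split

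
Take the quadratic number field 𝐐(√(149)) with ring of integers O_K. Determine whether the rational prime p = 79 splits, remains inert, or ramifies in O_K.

149 mod 4 = 1, hence disc K = 149 and O_K = ℤ[(1+√149)/2].
disc(K) = 149 is not divisible by 79; 79 is unramified.
(149/79) = 70^39 mod 79 = 78, giving Legendre symbol -1.
Legendre symbol -1 ⇒ 79 is inert.

inert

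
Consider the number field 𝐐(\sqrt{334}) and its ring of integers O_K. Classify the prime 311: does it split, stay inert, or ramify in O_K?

d = 334 ≡ 2 (mod 4), so O_K = ℤ[√334] and disc(K) = 4d = 1336.
disc(K) = 1336 is not divisible by 311; 311 is unramified.
Euler's criterion: 334^155 mod 311 = 310. Thus (334|311) = -1.
Legendre symbol -1 ⇒ 311 is inert.

inert — (311) stays prime in O_K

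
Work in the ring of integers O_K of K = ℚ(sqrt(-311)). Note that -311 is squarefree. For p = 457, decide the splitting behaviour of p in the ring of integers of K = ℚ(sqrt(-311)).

-311 mod 4 = 1, hence disc K = -311 and O_K = ℤ[(1+√-311)/2].
Since gcd(457, -311) = 1 the prime 457 does not ramify.
Legendre symbol by Euler's criterion: (-311/457) ≡ (-311)^228 ≡ 1 (mod 457), i.e. (-311/457) = 1.
d is a quadratic residue mod p, hence 457 splits in O_K.

split — (457) = 𝔭₁𝔭₂ with 𝔭₁ ≠ 𝔭₂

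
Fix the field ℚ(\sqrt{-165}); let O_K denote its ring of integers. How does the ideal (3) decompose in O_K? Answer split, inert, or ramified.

-165 mod 4 = 3, hence disc K = 4·(-165) = -660 and O_K = ℤ[√-165].
Ramification test: 3 | -660. The prime 3 ramifies in K.

ramified — (3) = 𝔭²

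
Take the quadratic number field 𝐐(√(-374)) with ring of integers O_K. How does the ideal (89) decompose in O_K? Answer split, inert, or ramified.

89 splits in O_K

Since -374 ≢ 1 mod 4, the ring of integers is ℤ[√-374] with discriminant 4·(-374) = -1496.
89 ∤ -1496, so 89 is unramified.
Compute (-374/89) via Euler: 71^((89-1)/2) mod 89 = 1, so (-374/89) = 1.
d is a quadratic residue mod p, hence 89 splits in O_K.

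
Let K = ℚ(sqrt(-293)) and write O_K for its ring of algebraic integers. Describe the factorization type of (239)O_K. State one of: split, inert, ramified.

d = -293 ≡ 3 (mod 4), so O_K = ℤ[√-293] and disc(K) = 4d = -1172.
Since gcd(239, -1172) = 1 the prime 239 does not ramify.
(-293/239) = 185^119 mod 239 = 238, giving Legendre symbol -1.
Legendre symbol -1 ⇒ 239 is inert.

inert — (239) stays prime in O_K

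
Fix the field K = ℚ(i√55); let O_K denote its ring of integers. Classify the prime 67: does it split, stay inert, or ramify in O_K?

p is inert

Since -55 ≡ 1 mod 4, the ring of integers is ℤ[(1+√-55)/2] with discriminant -55.
disc(K) = -55 is not divisible by 67; 67 is unramified.
Compute (-55/67) via Euler: 12^((67-1)/2) mod 67 = 66, so (-55/67) = -1.
d is a non-residue mod p, hence 67 remains inert in O_K.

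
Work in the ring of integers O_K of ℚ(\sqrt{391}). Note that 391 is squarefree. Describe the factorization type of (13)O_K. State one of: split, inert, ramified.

p splits

391 mod 4 = 3, hence disc K = 4·391 = 1564 and O_K = ℤ[√391].
disc(K) = 1564 is not divisible by 13; 13 is unramified.
(391/13) = 1^6 mod 13 = 1, giving Legendre symbol 1.
(391/13) = 1, so 13 splits.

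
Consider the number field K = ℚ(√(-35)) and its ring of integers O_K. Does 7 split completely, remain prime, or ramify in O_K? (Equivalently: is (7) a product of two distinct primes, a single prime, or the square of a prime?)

-35 mod 4 = 1, hence disc K = -35 and O_K = ℤ[(1+√-35)/2].
7 divides disc(K) = -35, so 7 ramifies.

ramified — (7) = 𝔭²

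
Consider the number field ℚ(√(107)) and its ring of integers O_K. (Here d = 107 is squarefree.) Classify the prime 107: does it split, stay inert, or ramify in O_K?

p ramifies

Since 107 ≢ 1 mod 4, the ring of integers is ℤ[√107] with discriminant 4·107 = 428.
Ramification test: 107 | 428. The prime 107 ramifies in K.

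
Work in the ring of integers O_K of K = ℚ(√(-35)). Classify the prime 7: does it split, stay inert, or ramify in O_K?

-35 mod 4 = 1, hence disc K = -35 and O_K = ℤ[(1+√-35)/2].
Ramification test: 7 | -35. The prime 7 ramifies in K.

ramifies in O_K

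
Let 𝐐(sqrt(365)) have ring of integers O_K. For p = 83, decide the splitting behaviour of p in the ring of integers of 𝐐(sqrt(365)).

d = 365 ≡ 1 (mod 4), so O_K = ℤ[(1+√365)/2] and disc(K) = d = 365.
Since gcd(83, 365) = 1 the prime 83 does not ramify.
(365/83) = 33^41 mod 83 = 1, giving Legendre symbol 1.
(365/83) = 1, so 83 splits.

83 splits in O_K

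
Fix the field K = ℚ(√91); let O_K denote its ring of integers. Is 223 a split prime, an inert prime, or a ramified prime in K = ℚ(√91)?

inert

Since 91 ≢ 1 mod 4, the ring of integers is ℤ[√91] with discriminant 4·91 = 364.
disc(K) = 364 is not divisible by 223; 223 is unramified.
Legendre symbol by Euler's criterion: (91/223) ≡ 91^111 ≡ 222 (mod 223), i.e. (91/223) = -1.
Legendre symbol -1 ⇒ 223 is inert.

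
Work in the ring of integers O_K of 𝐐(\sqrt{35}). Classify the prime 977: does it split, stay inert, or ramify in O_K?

p is inert

35 mod 4 = 3, hence disc K = 4·35 = 140 and O_K = ℤ[√35].
Since gcd(977, 140) = 1 the prime 977 does not ramify.
Euler's criterion: 35^488 mod 977 = 976. Thus (35|977) = -1.
d is a non-residue mod p, hence 977 remains inert in O_K.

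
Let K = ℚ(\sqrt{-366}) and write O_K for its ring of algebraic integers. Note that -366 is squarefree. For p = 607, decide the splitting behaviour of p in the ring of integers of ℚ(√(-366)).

d = -366 ≡ 2 (mod 4), so O_K = ℤ[√-366] and disc(K) = 4d = -1464.
607 ∤ -1464, so 607 is unramified.
Euler's criterion: (-366)^303 mod 607 = 1. Thus (-366|607) = 1.
d is a quadratic residue mod p, hence 607 splits in O_K.

607 splits in O_K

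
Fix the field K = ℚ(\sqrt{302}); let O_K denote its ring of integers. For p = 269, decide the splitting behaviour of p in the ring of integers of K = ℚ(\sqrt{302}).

302 mod 4 = 2, hence disc K = 4·302 = 1208 and O_K = ℤ[√302].
269 ∤ 1208, so 269 is unramified.
(302/269) = 33^134 mod 269 = 268, giving Legendre symbol -1.
(302/269) = -1, so 269 is inert.

inert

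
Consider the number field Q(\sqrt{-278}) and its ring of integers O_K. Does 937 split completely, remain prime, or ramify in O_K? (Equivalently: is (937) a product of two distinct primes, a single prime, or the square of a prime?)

inert

-278 mod 4 = 2, hence disc K = 4·(-278) = -1112 and O_K = ℤ[√-278].
disc(K) = -1112 is not divisible by 937; 937 is unramified.
Euler's criterion: (-278)^468 mod 937 = 936. Thus (-278|937) = -1.
Legendre symbol -1 ⇒ 937 is inert.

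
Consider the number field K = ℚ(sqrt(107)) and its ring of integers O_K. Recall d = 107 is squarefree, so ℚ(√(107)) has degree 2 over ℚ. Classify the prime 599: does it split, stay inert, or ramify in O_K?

p is inert

Since 107 ≢ 1 mod 4, the ring of integers is ℤ[√107] with discriminant 4·107 = 428.
disc(K) = 428 is not divisible by 599; 599 is unramified.
(107/599) = 107^299 mod 599 = 598, giving Legendre symbol -1.
(107/599) = -1, so 599 is inert.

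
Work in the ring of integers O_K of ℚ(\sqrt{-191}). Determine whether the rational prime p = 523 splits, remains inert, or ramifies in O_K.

p is inert

d = -191 ≡ 1 (mod 4), so O_K = ℤ[(1+√-191)/2] and disc(K) = d = -191.
disc(K) = -191 is not divisible by 523; 523 is unramified.
Legendre symbol by Euler's criterion: (-191/523) ≡ (-191)^261 ≡ 522 (mod 523), i.e. (-191/523) = -1.
d is a non-residue mod p, hence 523 remains inert in O_K.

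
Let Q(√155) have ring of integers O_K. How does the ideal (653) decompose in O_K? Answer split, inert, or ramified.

remains prime (inert)

155 mod 4 = 3, hence disc K = 4·155 = 620 and O_K = ℤ[√155].
Since gcd(653, 620) = 1 the prime 653 does not ramify.
Euler's criterion: 155^326 mod 653 = 652. Thus (155|653) = -1.
(155/653) = -1, so 653 is inert.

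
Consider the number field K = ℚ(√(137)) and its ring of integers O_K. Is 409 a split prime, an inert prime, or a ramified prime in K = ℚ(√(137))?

Since 137 ≡ 1 mod 4, the ring of integers is ℤ[(1+√137)/2] with discriminant 137.
Since gcd(409, 137) = 1 the prime 409 does not ramify.
Compute (137/409) via Euler: 137^((409-1)/2) mod 409 = 1, so (137/409) = 1.
(137/409) = 1, so 409 splits.

p splits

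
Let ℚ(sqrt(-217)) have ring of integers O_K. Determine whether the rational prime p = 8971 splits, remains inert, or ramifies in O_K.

p splits

-217 mod 4 = 3, hence disc K = 4·(-217) = -868 and O_K = ℤ[√-217].
Since gcd(8971, -868) = 1 the prime 8971 does not ramify.
Legendre symbol by Euler's criterion: (-217/8971) ≡ (-217)^4485 ≡ 1 (mod 8971), i.e. (-217/8971) = 1.
(-217/8971) = 1, so 8971 splits.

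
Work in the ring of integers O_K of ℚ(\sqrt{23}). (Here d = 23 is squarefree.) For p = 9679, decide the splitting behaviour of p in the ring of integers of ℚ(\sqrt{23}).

23 mod 4 = 3, hence disc K = 4·23 = 92 and O_K = ℤ[√23].
Since gcd(9679, 92) = 1 the prime 9679 does not ramify.
Compute (23/9679) via Euler: 23^((9679-1)/2) mod 9679 = 1, so (23/9679) = 1.
Legendre symbol 1 ⇒ 9679 is split.

9679 splits in O_K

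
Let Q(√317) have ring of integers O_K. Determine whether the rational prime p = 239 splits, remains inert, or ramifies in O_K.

remains prime (inert)

317 mod 4 = 1, hence disc K = 317 and O_K = ℤ[(1+√317)/2].
disc(K) = 317 is not divisible by 239; 239 is unramified.
(317/239) = 78^119 mod 239 = 238, giving Legendre symbol -1.
d is a non-residue mod p, hence 239 remains inert in O_K.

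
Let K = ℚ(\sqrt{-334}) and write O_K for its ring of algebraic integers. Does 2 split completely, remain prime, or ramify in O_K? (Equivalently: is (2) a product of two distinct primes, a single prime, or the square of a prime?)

2 is ramified

d = -334 ≡ 2 (mod 4), so O_K = ℤ[√-334] and disc(K) = 4d = -1336.
disc(K) = -1336 = 2·(-668), so p = 2 is ramified.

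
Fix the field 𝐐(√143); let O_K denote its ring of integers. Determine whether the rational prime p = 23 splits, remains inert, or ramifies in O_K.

inert — (23) stays prime in O_K

d = 143 ≡ 3 (mod 4), so O_K = ℤ[√143] and disc(K) = 4d = 572.
disc(K) = 572 is not divisible by 23; 23 is unramified.
Euler's criterion: 143^11 mod 23 = 22. Thus (143|23) = -1.
(143/23) = -1, so 23 is inert.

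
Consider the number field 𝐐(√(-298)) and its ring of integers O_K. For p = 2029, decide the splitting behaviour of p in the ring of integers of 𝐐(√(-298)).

Since -298 ≢ 1 mod 4, the ring of integers is ℤ[√-298] with discriminant 4·(-298) = -1192.
Since gcd(2029, -1192) = 1 the prime 2029 does not ramify.
(-298/2029) = 1731^1014 mod 2029 = 1, giving Legendre symbol 1.
d is a quadratic residue mod p, hence 2029 splits in O_K.

2029 splits in O_K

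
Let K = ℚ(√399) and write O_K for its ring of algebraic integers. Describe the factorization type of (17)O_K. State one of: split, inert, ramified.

d = 399 ≡ 3 (mod 4), so O_K = ℤ[√399] and disc(K) = 4d = 1596.
disc(K) = 1596 is not divisible by 17; 17 is unramified.
(399/17) = 8^8 mod 17 = 1, giving Legendre symbol 1.
(399/17) = 1, so 17 splits.

17 splits in O_K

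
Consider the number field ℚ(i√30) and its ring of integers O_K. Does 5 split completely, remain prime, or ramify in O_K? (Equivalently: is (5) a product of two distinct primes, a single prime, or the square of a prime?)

ramifies in O_K

Since -30 ≢ 1 mod 4, the ring of integers is ℤ[√-30] with discriminant 4·(-30) = -120.
5 divides disc(K) = -120, so 5 ramifies.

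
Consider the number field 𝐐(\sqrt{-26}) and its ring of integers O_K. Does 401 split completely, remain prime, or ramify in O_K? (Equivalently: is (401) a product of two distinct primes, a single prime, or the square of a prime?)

inert — (401) stays prime in O_K

Since -26 ≢ 1 mod 4, the ring of integers is ℤ[√-26] with discriminant 4·(-26) = -104.
Since gcd(401, -104) = 1 the prime 401 does not ramify.
Euler's criterion: (-26)^200 mod 401 = 400. Thus (-26|401) = -1.
(-26/401) = -1, so 401 is inert.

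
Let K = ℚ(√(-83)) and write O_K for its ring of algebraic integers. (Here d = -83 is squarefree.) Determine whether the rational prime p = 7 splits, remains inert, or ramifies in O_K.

Since -83 ≡ 1 mod 4, the ring of integers is ℤ[(1+√-83)/2] with discriminant -83.
Since gcd(7, -83) = 1 the prime 7 does not ramify.
Legendre symbol by Euler's criterion: (-83/7) ≡ (-83)^3 ≡ 1 (mod 7), i.e. (-83/7) = 1.
(-83/7) = 1, so 7 splits.

split — (7) = 𝔭₁𝔭₂ with 𝔭₁ ≠ 𝔭₂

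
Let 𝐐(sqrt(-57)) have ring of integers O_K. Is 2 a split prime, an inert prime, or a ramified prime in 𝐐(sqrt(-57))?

-57 mod 4 = 3, hence disc K = 4·(-57) = -228 and O_K = ℤ[√-57].
Ramification test: 2 | -228. The prime 2 ramifies in K.

ramified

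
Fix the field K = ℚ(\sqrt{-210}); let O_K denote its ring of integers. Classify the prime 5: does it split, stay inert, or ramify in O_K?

5 is ramified

d = -210 ≡ 2 (mod 4), so O_K = ℤ[√-210] and disc(K) = 4d = -840.
disc(K) = -840 = 5·(-168), so p = 5 is ramified.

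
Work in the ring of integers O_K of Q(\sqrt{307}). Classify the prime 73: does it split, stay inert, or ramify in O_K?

d = 307 ≡ 3 (mod 4), so O_K = ℤ[√307] and disc(K) = 4d = 1228.
Since gcd(73, 1228) = 1 the prime 73 does not ramify.
Compute (307/73) via Euler: 15^((73-1)/2) mod 73 = 72, so (307/73) = -1.
d is a non-residue mod p, hence 73 remains inert in O_K.

inert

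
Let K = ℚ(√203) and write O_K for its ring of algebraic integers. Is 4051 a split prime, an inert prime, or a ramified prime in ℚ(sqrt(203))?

d = 203 ≡ 3 (mod 4), so O_K = ℤ[√203] and disc(K) = 4d = 812.
disc(K) = 812 is not divisible by 4051; 4051 is unramified.
Compute (203/4051) via Euler: 203^((4051-1)/2) mod 4051 = 1, so (203/4051) = 1.
(203/4051) = 1, so 4051 splits.

p splits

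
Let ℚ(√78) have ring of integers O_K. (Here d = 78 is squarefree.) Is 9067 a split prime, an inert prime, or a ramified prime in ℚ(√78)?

9067 remains inert

d = 78 ≡ 2 (mod 4), so O_K = ℤ[√78] and disc(K) = 4d = 312.
Since gcd(9067, 312) = 1 the prime 9067 does not ramify.
(78/9067) = 78^4533 mod 9067 = 9066, giving Legendre symbol -1.
Legendre symbol -1 ⇒ 9067 is inert.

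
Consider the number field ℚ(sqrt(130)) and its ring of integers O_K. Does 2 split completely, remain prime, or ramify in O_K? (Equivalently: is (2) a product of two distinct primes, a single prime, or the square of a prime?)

ramifies in O_K

130 mod 4 = 2, hence disc K = 4·130 = 520 and O_K = ℤ[√130].
Ramification test: 2 | 520. The prime 2 ramifies in K.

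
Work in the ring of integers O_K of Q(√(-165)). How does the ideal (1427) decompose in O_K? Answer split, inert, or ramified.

-165 mod 4 = 3, hence disc K = 4·(-165) = -660 and O_K = ℤ[√-165].
1427 ∤ -660, so 1427 is unramified.
Compute (-165/1427) via Euler: 1262^((1427-1)/2) mod 1427 = 1, so (-165/1427) = 1.
Legendre symbol 1 ⇒ 1427 is split.

split — (1427) = 𝔭₁𝔭₂ with 𝔭₁ ≠ 𝔭₂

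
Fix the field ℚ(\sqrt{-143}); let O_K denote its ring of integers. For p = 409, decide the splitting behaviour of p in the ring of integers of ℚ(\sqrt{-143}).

-143 mod 4 = 1, hence disc K = -143 and O_K = ℤ[(1+√-143)/2].
disc(K) = -143 is not divisible by 409; 409 is unramified.
Compute (-143/409) via Euler: 266^((409-1)/2) mod 409 = 1, so (-143/409) = 1.
d is a quadratic residue mod p, hence 409 splits in O_K.

409 splits in O_K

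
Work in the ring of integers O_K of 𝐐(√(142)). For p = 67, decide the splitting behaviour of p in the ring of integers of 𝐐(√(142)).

Since 142 ≢ 1 mod 4, the ring of integers is ℤ[√142] with discriminant 4·142 = 568.
Since gcd(67, 568) = 1 the prime 67 does not ramify.
(142/67) = 8^33 mod 67 = 66, giving Legendre symbol -1.
(142/67) = -1, so 67 is inert.

inert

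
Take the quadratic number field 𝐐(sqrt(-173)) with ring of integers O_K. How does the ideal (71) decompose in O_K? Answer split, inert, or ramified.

split — (71) = 𝔭₁𝔭₂ with 𝔭₁ ≠ 𝔭₂

d = -173 ≡ 3 (mod 4), so O_K = ℤ[√-173] and disc(K) = 4d = -692.
Since gcd(71, -692) = 1 the prime 71 does not ramify.
(-173/71) = 40^35 mod 71 = 1, giving Legendre symbol 1.
d is a quadratic residue mod p, hence 71 splits in O_K.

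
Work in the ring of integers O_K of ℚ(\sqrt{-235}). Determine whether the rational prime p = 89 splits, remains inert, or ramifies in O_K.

split

d = -235 ≡ 1 (mod 4), so O_K = ℤ[(1+√-235)/2] and disc(K) = d = -235.
Since gcd(89, -235) = 1 the prime 89 does not ramify.
Euler's criterion: (-235)^44 mod 89 = 1. Thus (-235|89) = 1.
(-235/89) = 1, so 89 splits.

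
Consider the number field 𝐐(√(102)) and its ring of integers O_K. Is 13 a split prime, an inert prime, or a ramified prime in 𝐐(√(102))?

p is inert

102 mod 4 = 2, hence disc K = 4·102 = 408 and O_K = ℤ[√102].
disc(K) = 408 is not divisible by 13; 13 is unramified.
Legendre symbol by Euler's criterion: (102/13) ≡ 102^6 ≡ 12 (mod 13), i.e. (102/13) = -1.
Legendre symbol -1 ⇒ 13 is inert.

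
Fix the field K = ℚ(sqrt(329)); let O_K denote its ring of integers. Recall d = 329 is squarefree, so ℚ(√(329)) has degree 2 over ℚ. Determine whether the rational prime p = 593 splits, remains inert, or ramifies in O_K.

Since 329 ≡ 1 mod 4, the ring of integers is ℤ[(1+√329)/2] with discriminant 329.
593 ∤ 329, so 593 is unramified.
Euler's criterion: 329^296 mod 593 = 1. Thus (329|593) = 1.
Legendre symbol 1 ⇒ 593 is split.

splits completely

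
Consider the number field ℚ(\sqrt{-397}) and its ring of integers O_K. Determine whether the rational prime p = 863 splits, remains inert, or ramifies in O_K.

p is inert

Since -397 ≢ 1 mod 4, the ring of integers is ℤ[√-397] with discriminant 4·(-397) = -1588.
863 ∤ -1588, so 863 is unramified.
Euler's criterion: (-397)^431 mod 863 = 862. Thus (-397|863) = -1.
Legendre symbol -1 ⇒ 863 is inert.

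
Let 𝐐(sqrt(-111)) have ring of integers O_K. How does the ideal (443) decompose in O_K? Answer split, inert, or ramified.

inert — (443) stays prime in O_K

-111 mod 4 = 1, hence disc K = -111 and O_K = ℤ[(1+√-111)/2].
443 ∤ -111, so 443 is unramified.
Legendre symbol by Euler's criterion: (-111/443) ≡ (-111)^221 ≡ 442 (mod 443), i.e. (-111/443) = -1.
d is a non-residue mod p, hence 443 remains inert in O_K.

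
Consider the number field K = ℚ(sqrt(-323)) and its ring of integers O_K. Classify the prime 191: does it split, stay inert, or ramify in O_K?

-323 mod 4 = 1, hence disc K = -323 and O_K = ℤ[(1+√-323)/2].
191 ∤ -323, so 191 is unramified.
Compute (-323/191) via Euler: 59^((191-1)/2) mod 191 = 1, so (-323/191) = 1.
Legendre symbol 1 ⇒ 191 is split.

splits completely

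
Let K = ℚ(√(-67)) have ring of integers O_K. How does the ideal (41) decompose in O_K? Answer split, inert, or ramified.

Since -67 ≡ 1 mod 4, the ring of integers is ℤ[(1+√-67)/2] with discriminant -67.
disc(K) = -67 is not divisible by 41; 41 is unramified.
Euler's criterion: (-67)^20 mod 41 = 40. Thus (-67|41) = -1.
d is a non-residue mod p, hence 41 remains inert in O_K.

41 remains inert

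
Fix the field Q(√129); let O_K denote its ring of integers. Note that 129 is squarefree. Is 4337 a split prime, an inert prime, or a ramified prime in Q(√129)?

split — (4337) = 𝔭₁𝔭₂ with 𝔭₁ ≠ 𝔭₂

d = 129 ≡ 1 (mod 4), so O_K = ℤ[(1+√129)/2] and disc(K) = d = 129.
disc(K) = 129 is not divisible by 4337; 4337 is unramified.
(129/4337) = 129^2168 mod 4337 = 1, giving Legendre symbol 1.
(129/4337) = 1, so 4337 splits.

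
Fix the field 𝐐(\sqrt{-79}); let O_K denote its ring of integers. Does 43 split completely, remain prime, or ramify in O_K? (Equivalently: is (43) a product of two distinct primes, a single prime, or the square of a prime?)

remains prime (inert)

-79 mod 4 = 1, hence disc K = -79 and O_K = ℤ[(1+√-79)/2].
Since gcd(43, -79) = 1 the prime 43 does not ramify.
Legendre symbol by Euler's criterion: (-79/43) ≡ (-79)^21 ≡ 42 (mod 43), i.e. (-79/43) = -1.
(-79/43) = -1, so 43 is inert.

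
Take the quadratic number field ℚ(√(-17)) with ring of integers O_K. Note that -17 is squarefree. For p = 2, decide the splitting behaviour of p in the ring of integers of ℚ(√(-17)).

ramified

-17 mod 4 = 3, hence disc K = 4·(-17) = -68 and O_K = ℤ[√-17].
Ramification test: 2 | -68. The prime 2 ramifies in K.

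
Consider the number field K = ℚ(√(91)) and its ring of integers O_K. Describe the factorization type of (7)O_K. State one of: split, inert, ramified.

7 is ramified

Since 91 ≢ 1 mod 4, the ring of integers is ℤ[√91] with discriminant 4·91 = 364.
Ramification test: 7 | 364. The prime 7 ramifies in K.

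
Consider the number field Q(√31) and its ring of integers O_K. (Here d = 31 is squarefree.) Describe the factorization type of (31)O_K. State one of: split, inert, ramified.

Since 31 ≢ 1 mod 4, the ring of integers is ℤ[√31] with discriminant 4·31 = 124.
31 divides disc(K) = 124, so 31 ramifies.

ramifies in O_K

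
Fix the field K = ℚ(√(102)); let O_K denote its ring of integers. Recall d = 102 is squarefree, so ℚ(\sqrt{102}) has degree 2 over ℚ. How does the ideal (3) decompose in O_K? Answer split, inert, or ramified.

3 is ramified

102 mod 4 = 2, hence disc K = 4·102 = 408 and O_K = ℤ[√102].
3 divides disc(K) = 408, so 3 ramifies.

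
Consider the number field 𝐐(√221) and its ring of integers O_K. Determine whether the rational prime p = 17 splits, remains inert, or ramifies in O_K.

ramifies in O_K

221 mod 4 = 1, hence disc K = 221 and O_K = ℤ[(1+√221)/2].
disc(K) = 221 = 17·13, so p = 17 is ramified.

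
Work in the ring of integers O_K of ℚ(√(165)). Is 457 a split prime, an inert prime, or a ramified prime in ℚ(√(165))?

165 mod 4 = 1, hence disc K = 165 and O_K = ℤ[(1+√165)/2].
457 ∤ 165, so 457 is unramified.
Compute (165/457) via Euler: 165^((457-1)/2) mod 457 = 1, so (165/457) = 1.
d is a quadratic residue mod p, hence 457 splits in O_K.

split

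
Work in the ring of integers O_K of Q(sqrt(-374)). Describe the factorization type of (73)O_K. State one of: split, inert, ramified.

Since -374 ≢ 1 mod 4, the ring of integers is ℤ[√-374] with discriminant 4·(-374) = -1496.
Since gcd(73, -1496) = 1 the prime 73 does not ramify.
Compute (-374/73) via Euler: 64^((73-1)/2) mod 73 = 1, so (-374/73) = 1.
Legendre symbol 1 ⇒ 73 is split.

split — (73) = 𝔭₁𝔭₂ with 𝔭₁ ≠ 𝔭₂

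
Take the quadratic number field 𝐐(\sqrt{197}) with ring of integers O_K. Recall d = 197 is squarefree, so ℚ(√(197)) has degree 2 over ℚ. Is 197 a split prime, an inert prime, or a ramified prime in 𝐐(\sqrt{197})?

ramified

d = 197 ≡ 1 (mod 4), so O_K = ℤ[(1+√197)/2] and disc(K) = d = 197.
197 divides disc(K) = 197, so 197 ramifies.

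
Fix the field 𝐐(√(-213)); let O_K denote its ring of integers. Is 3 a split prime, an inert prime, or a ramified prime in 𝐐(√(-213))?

d = -213 ≡ 3 (mod 4), so O_K = ℤ[√-213] and disc(K) = 4d = -852.
3 divides disc(K) = -852, so 3 ramifies.

ramified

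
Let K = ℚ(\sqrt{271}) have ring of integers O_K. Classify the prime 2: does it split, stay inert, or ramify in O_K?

d = 271 ≡ 3 (mod 4), so O_K = ℤ[√271] and disc(K) = 4d = 1084.
Ramification test: 2 | 1084. The prime 2 ramifies in K.

ramified — (2) = 𝔭²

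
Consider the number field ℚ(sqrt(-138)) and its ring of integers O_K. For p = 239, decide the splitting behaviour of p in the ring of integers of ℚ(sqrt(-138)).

split — (239) = 𝔭₁𝔭₂ with 𝔭₁ ≠ 𝔭₂

d = -138 ≡ 2 (mod 4), so O_K = ℤ[√-138] and disc(K) = 4d = -552.
disc(K) = -552 is not divisible by 239; 239 is unramified.
(-138/239) = 101^119 mod 239 = 1, giving Legendre symbol 1.
d is a quadratic residue mod p, hence 239 splits in O_K.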